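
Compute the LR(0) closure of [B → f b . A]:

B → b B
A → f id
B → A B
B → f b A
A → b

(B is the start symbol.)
{ [A → . b], [A → . f id], [B → f b . A] }

To compute CLOSURE, for each item [A → α.Bβ] where B is a non-terminal, add [B → .γ] for all productions B → γ; repeat for the newly added items until nothing changes.

Start with: [B → f b . A]
  [B → f b . A] has the dot before A: add [A → . f id], [A → . b]
No further items can be added.

CLOSURE = { [A → . b], [A → . f id], [B → f b . A] }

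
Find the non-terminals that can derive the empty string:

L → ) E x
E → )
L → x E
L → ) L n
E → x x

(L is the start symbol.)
A non-terminal is nullable if it can derive ε (the empty string): either it has an ε-production, or it has a production whose right-hand side consists entirely of nullable non-terminals.

There are no ε-productions, so no non-terminal can derive ε.
No non-terminals are nullable.

Answer: None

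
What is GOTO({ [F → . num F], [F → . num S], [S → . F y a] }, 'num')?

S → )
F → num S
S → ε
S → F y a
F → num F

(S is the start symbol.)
{ [F → . num F], [F → . num S], [F → num . F], [F → num . S], [S → . )], [S → . F y a], [S → .] }

GOTO(I, 'num') = CLOSURE({ [A → αX.β] : [A → α.Xβ] ∈ I, X = 'num' })

Items with dot before 'num', with the dot advanced:
  [F → . num F] → [F → num . F]
  [F → . num S] → [F → num . S]
Closure of the advanced items:
  [F → num . F] has the dot before F: add [F → . num S], [F → . num F]
  [F → num . S] has the dot before S: add [S → . )], [S → .], [S → . F y a]

GOTO = { [F → . num F], [F → . num S], [F → num . F], [F → num . S], [S → . )], [S → . F y a], [S → .] }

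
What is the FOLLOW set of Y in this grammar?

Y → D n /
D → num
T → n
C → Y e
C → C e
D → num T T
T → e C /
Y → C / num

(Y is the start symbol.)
{ $, 'e' }

To compute FOLLOW(Y), find every occurrence of Y on a right-hand side N → α Y β: add FIRST(β) \ {ε}, and if β is empty or nullable also add FOLLOW(N). Iterate to a fixed point.

Y is the start symbol, so $ ∈ FOLLOW(Y).
In C → Y e: Y is followed by e, add FIRST(e) \ {ε} = { 'e' }

Taking the union: FOLLOW(Y) = { $, 'e' }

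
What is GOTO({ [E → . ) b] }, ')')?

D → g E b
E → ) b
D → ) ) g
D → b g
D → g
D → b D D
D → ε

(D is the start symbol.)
GOTO(I, ')') = CLOSURE({ [A → αX.β] : [A → α.Xβ] ∈ I, X = ')' })

Items with dot before ')', with the dot advanced:
  [E → . ) b] → [E → ) . b]
Closure adds nothing (no advanced item has the dot before a non-terminal).

GOTO = { [E → ) . b] }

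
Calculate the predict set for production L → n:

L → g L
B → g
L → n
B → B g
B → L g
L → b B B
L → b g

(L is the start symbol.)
PREDICT(L → n) = (FIRST(RHS) \ {ε}) ∪ (FOLLOW(L) if ε ∈ FIRST(RHS), i.e. RHS ⇒* ε)
FIRST(n) = { 'n' }
ε ∉ FIRST(n), so FOLLOW(L) is not added.
PREDICT(L → n) = { 'n' }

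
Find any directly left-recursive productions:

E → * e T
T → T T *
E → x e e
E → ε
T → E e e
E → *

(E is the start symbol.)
Yes, T is left-recursive

Direct left recursion occurs when N → N α for some non-terminal N (the right-hand side begins with the left-hand side itself).

E → * e T: starts with '*'
T → T T *: LEFT RECURSIVE (starts with T)
E → x e e: starts with x
E → ε: starts with ε
T → E e e: starts with E
E → *: starts with '*'

The grammar has direct left recursion on: T.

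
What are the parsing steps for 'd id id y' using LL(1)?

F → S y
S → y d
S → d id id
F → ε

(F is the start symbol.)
LL(1) parsing maintains a stack (initially the start symbol over $) and the input. At each step: if the stack top is a terminal, match it against the current input token; if it is a non-terminal N, replace it with the RHS of M[N, lookahead] (the unique production whose predict set contains the lookahead).

Stack is shown with the top on the left.

Stack        Input        Action
--------------------------------
F $          d id id y $  output F → S y
S y $        d id id y $  output S → d id id
d id id y $  d id id y $  match 'd'
id id y $    id id y $    match 'id'
id y $       id y $       match 'id'
y $          y $          match 'y'
$            $            accept

The string is accepted.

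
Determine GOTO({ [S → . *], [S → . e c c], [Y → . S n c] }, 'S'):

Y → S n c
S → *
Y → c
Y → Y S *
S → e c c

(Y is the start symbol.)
GOTO(I, 'S') = CLOSURE({ [A → αX.β] : [A → α.Xβ] ∈ I, X = 'S' })

Items with dot before 'S', with the dot advanced:
  [Y → . S n c] → [Y → S . n c]
Closure adds nothing (no advanced item has the dot before a non-terminal).

GOTO = { [Y → S . n c] }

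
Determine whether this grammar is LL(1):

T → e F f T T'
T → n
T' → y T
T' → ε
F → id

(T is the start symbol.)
A grammar is LL(1) if for each non-terminal N with multiple productions, the predict sets of those productions are pairwise disjoint, where PREDICT(N → α) = (FIRST(α) \ {ε}) ∪ (FOLLOW(N) if α ⇒* ε).

Relevant sets:
  FOLLOW(T') = { $, 'y' }

For T:
  PREDICT(T → e F f T T') = { 'e' }
  PREDICT(T → n) = { 'n' }
For T':
  PREDICT(T' → y T) = { 'y' }
  PREDICT(T' → ε) = { $, 'y' }
F has a single production, so nothing to check there.

Conflict found: Predict set conflict for T': { 'y' }
The grammar is NOT LL(1).

Answer: No. Predict set conflict for T': { 'y' }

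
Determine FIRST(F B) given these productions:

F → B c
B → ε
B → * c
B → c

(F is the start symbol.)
{ '*', 'c' }

FIRST sets of the non-terminals involved (from the grammar, by fixed-point iteration):
  FIRST(F) = { '*', 'c' }

To compute FIRST(F B), process the symbols left to right:
Symbol F is a non-terminal. Add FIRST(F) \ {ε} = { '*', 'c' }
F is not nullable (ε ∉ FIRST(F)), so stop here.
FIRST(F B) = { '*', 'c' }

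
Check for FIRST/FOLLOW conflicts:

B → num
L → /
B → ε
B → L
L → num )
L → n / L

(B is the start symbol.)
No FIRST/FOLLOW conflicts.

A FIRST/FOLLOW conflict occurs when a non-terminal N has a nullable alternative N → β (β ⇒* ε) and another alternative N → α with FIRST(α) ∩ FOLLOW(N) ≠ ∅: on such a lookahead the parser cannot decide between expanding α and letting N vanish via β.

Nullable non-terminals: B.
FIRST sets used below: FIRST(L) = { '/', 'n', 'num' }

B: nullable alternative(s) B → ε; FOLLOW(B) = { $ }
  B → num: FIRST \ {ε} = { 'num' } — disjoint from FOLLOW(B)
  B → ε: FIRST \ {ε} = { } — this is the only nullable alternative, skip
  B → L: FIRST \ {ε} = { '/', 'n', 'num' } — disjoint from FOLLOW(B)

L has no nullable alternative, so no FIRST/FOLLOW check is needed there.

No FIRST/FOLLOW conflicts found.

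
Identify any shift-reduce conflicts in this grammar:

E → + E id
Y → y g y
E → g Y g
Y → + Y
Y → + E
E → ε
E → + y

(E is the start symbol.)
Augment with E' → E and build the canonical LR(0) collection (I0 = CLOSURE({[E' → . E]}), then GOTO on every symbol after a dot until no new states appear). It has 18 states:
  I0: { [E → . + E id], [E → . + y], [E → . g Y g], [E → .], [E' → . E] }  — shift, reduce
  I1: { [E → + . E id], [E → + . y], [E → . + E id], [E → . + y], [E → . g Y g], [E → .] }  — shift, reduce
  I2: { [E' → E .] }  — accept
  I3: { [E → g . Y g], [Y → . + E], [Y → . + Y], [Y → . y g y] }  — shift
  I4: { [E → . + E id], [E → . + y], [E → . g Y g], [E → .], [Y → + . E], [Y → + . Y], [Y → . + E], [Y → . + Y], [Y → . y g y] }  — shift, reduce
  I5: { [E → g Y . g] }  — shift
  I6: { [Y → y . g y] }  — shift
  I7: { [Y → y g . y] }  — shift
  I8: { [Y → y g y .] }  — reduce
  I9: { [E → g Y g .] }  — reduce
  I10: { [E → + . E id], [E → + . y], [E → . + E id], [E → . + y], [E → . g Y g], [E → .], [Y → + . E], [Y → + . Y], [Y → . + E], [Y → . + Y], [Y → . y g y] }  — shift, reduce
  I11: { [Y → + E .] }  — reduce
  I12: { [Y → + Y .] }  — reduce
  I13: { [E → + E . id], [Y → + E .] }  — shift, reduce
  I14: { [E → + y .], [Y → y . g y] }  — shift, reduce
  I15: { [E → + E id .] }  — reduce
  I16: { [E → + E . id] }  — shift
  I17: { [E → + y .] }  — reduce

I0 contains reduce item [E → .] and shift items [E → . + E id], [E → . + y], [E → . g Y g] — shift-reduce conflict.
I1 contains reduce item [E → .] and shift items [E → . + E id], [E → . + y], [E → + . y], [E → . g Y g] — shift-reduce conflict.
I4 contains reduce item [E → .] and shift items [E → . + E id], [E → . + y], [E → . g Y g], [Y → . + E], [Y → . + Y], [Y → . y g y] — shift-reduce conflict.
I10 contains reduce item [E → .] and shift items [E → . + E id], [E → . + y], [E → + . y], [E → . g Y g], [Y → . + E], [Y → . + Y], [Y → . y g y] — shift-reduce conflict.
I13 contains reduce item [Y → + E .] and shift item [E → + E . id] — shift-reduce conflict.
I14 contains reduce item [E → + y .] and shift item [Y → y . g y] — shift-reduce conflict.

Answer: Yes — I0: [E → .] vs [E → . + E id]; I1: [E → .] vs [E → . + E id]; I4: [E → .] vs [E → . + E id]; I10: [E → .] vs [E → . + E id]; I13: [Y → + E .] vs [E → + E . id]; I14: [E → + y .] vs [Y → y . g y]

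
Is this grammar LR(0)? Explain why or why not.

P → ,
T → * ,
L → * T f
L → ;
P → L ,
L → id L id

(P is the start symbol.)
Yes, the grammar is LR(0)

Augment with P' → P and build the canonical LR(0) collection (I0 = CLOSURE({[P' → . P]}), then GOTO on every symbol after a dot until no new states appear). It has 14 states:
  I0: { [L → . * T f], [L → . ;], [L → . id L id], [P → . ,], [P → . L ,], [P' → . P] }  — shift
  I1: { [L → * . T f], [T → . * ,] }  — shift
  I2: { [P → , .] }  — reduce
  I3: { [L → ; .] }  — reduce
  I4: { [P → L . ,] }  — shift
  I5: { [P' → P .] }  — accept
  I6: { [L → . * T f], [L → . ;], [L → . id L id], [L → id . L id] }  — shift
  I7: { [L → id L . id] }  — shift
  I8: { [L → id L id .] }  — reduce
  I9: { [P → L , .] }  — reduce
  I10: { [T → * . ,] }  — shift
  I11: { [L → * T . f] }  — shift
  I12: { [L → * T f .] }  — reduce
  I13: { [T → * , .] }  — reduce

Every state is either a pure shift/goto state or contains exactly one complete item and nothing to shift — no conflicts. The grammar is LR(0).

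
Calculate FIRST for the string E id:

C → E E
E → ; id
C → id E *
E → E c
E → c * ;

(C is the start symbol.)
FIRST sets of the non-terminals involved (from the grammar, by fixed-point iteration):
  FIRST(E) = { ';', 'c' }

To compute FIRST(E id), process the symbols left to right:
Symbol E is a non-terminal. Add FIRST(E) \ {ε} = { ';', 'c' }
E is not nullable (ε ∉ FIRST(E)), so stop here.
FIRST(E id) = { ';', 'c' }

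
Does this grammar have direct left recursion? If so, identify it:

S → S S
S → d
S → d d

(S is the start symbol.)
Direct left recursion occurs when N → N α for some non-terminal N (the right-hand side begins with the left-hand side itself).

S → S S: LEFT RECURSIVE (starts with S)
S → d: starts with d
S → d d: starts with d

The grammar has direct left recursion on: S.

Answer: Yes, S is left-recursive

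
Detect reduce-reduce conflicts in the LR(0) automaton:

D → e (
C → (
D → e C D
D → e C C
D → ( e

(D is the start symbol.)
A reduce-reduce conflict occurs when an LR(0) state has two complete items [A → α .] and [B → β .] — both call for a reduction, and with no lookahead the parser cannot choose between them.

Augment with D' → D and build the canonical LR(0) collection (I0 = CLOSURE({[D' → . D]}), then GOTO on every symbol after a dot until no new states appear). It has 10 states:
  I0: { [D → . ( e], [D → . e (], [D → . e C C], [D → . e C D], [D' → . D] }  — shift
  I1: { [D → ( . e] }  — shift
  I2: { [D' → D .] }  — accept
  I3: { [C → . (], [D → e . (], [D → e . C C], [D → e . C D] }  — shift
  I4: { [C → ( .], [D → e ( .] }  — 2 reduces
  I5: { [C → . (], [D → . ( e], [D → . e (], [D → . e C C], [D → . e C D], [D → e C . C], [D → e C . D] }  — shift
  I6: { [C → ( .], [D → ( . e] }  — shift, reduce
  I7: { [D → e C C .] }  — reduce
  I8: { [D → e C D .] }  — reduce
  I9: { [D → ( e .] }  — reduce

I4 contains complete items [C → ( .], [D → e ( .] — reduce-reduce conflict.

Answer: Yes — I4: [C → ( .] vs [D → e ( .]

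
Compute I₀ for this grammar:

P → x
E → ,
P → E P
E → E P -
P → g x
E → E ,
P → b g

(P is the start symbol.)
{ [E → . ,], [E → . E ,], [E → . E P -], [P → . E P], [P → . b g], [P → . g x], [P → . x], [P' → . P] }

First, augment the grammar with P' → P
I₀ = CLOSURE({ [P' → . P] }):
  [P' → . P] has the dot before P: add [P → . x], [P → . E P], [P → . g x], [P → . b g]
  [P → . E P] has the dot before E: add [E → . ,], [E → . E P -], [E → . E ,]
No further items can be added.

I₀ = { [E → . ,], [E → . E ,], [E → . E P -], [P → . E P], [P → . b g], [P → . g x], [P → . x], [P' → . P] }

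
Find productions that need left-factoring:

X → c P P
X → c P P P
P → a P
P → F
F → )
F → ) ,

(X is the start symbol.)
Left-factoring is needed when two productions for the same non-terminal
share a common prefix on the right-hand side.

Productions for X:
  X → c P P
  X → c P P P
Productions for P:
  P → a P
  P → F
Productions for F:
  F → )
  F → ) ,

Found common prefix 'c P P' in productions for X
Found common prefix ')' in productions for F

Answer: Yes, X has productions with common prefix 'c P P'; F has productions with common prefix ')'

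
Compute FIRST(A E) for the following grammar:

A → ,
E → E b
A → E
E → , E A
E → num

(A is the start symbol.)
FIRST sets of the non-terminals involved (from the grammar, by fixed-point iteration):
  FIRST(A) = { ',', 'num' }

To compute FIRST(A E), process the symbols left to right:
Symbol A is a non-terminal. Add FIRST(A) \ {ε} = { ',', 'num' }
A is not nullable (ε ∉ FIRST(A)), so stop here.
FIRST(A E) = { ',', 'num' }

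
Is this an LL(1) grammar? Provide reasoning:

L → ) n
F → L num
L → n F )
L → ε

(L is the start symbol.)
A grammar is LL(1) if for each non-terminal N with multiple productions, the predict sets of those productions are pairwise disjoint, where PREDICT(N → α) = (FIRST(α) \ {ε}) ∪ (FOLLOW(N) if α ⇒* ε).

Relevant sets:
  FOLLOW(L) = { $, 'num' }

For L:
  PREDICT(L → ')' n) = { ')' }
  PREDICT(L → n F ')') = { 'n' }
  PREDICT(L → ε) = { $, 'num' }
F has a single production, so nothing to check there.

All predict sets are disjoint. The grammar IS LL(1).

Answer: Yes, the grammar is LL(1).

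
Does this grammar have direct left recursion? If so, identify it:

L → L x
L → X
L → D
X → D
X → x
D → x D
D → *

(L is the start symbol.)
Yes, L is left-recursive

L → L x: LEFT RECURSIVE (starts with L)
L → X: starts with X
L → D: starts with D
X → D: starts with D
X → x: starts with x
D → x D: starts with x
D → *: starts with '*'

The grammar has direct left recursion on: L.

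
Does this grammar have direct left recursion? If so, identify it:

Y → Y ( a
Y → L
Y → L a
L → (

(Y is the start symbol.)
Yes, Y is left-recursive

Y → Y ( a: LEFT RECURSIVE (starts with Y)
Y → L: starts with L
Y → L a: starts with L
L → (: starts with '('

The grammar has direct left recursion on: Y.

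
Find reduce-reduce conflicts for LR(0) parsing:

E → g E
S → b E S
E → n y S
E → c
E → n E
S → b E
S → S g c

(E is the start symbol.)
A reduce-reduce conflict occurs when an LR(0) state has two complete items [A → α .] and [B → β .] — both call for a reduction, and with no lookahead the parser cannot choose between them.

Augment with E' → E and build the canonical LR(0) collection (I0 = CLOSURE({[E' → . E]}), then GOTO on every symbol after a dot until no new states appear). It has 14 states:
  I0: { [E → . c], [E → . g E], [E → . n E], [E → . n y S], [E' → . E] }  — shift
  I1: { [E' → E .] }  — accept
  I2: { [E → c .] }  — reduce
  I3: { [E → . c], [E → . g E], [E → . n E], [E → . n y S], [E → g . E] }  — shift
  I4: { [E → . c], [E → . g E], [E → . n E], [E → . n y S], [E → n . E], [E → n . y S] }  — shift
  I5: { [E → n E .] }  — reduce
  I6: { [E → n y . S], [S → . S g c], [S → . b E S], [S → . b E] }  — shift
  I7: { [E → n y S .], [S → S . g c] }  — shift, reduce
  I8: { [E → . c], [E → . g E], [E → . n E], [E → . n y S], [S → b . E S], [S → b . E] }  — shift
  I9: { [S → . S g c], [S → . b E S], [S → . b E], [S → b E . S], [S → b E .] }  — shift, reduce
  I10: { [S → S . g c], [S → b E S .] }  — shift, reduce
  I11: { [S → S g . c] }  — shift
  I12: { [S → S g c .] }  — reduce
  I13: { [E → g E .] }  — reduce

No state contains more than one complete item.

Answer: No reduce-reduce conflicts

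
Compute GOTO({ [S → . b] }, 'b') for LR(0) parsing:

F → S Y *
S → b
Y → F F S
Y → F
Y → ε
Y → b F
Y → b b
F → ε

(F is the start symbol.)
{ [S → b .] }

GOTO(I, 'b') = CLOSURE({ [A → αX.β] : [A → α.Xβ] ∈ I, X = 'b' })

Items with dot before 'b', with the dot advanced:
  [S → . b] → [S → b .]
Closure adds nothing (no advanced item has the dot before a non-terminal).

GOTO = { [S → b .] }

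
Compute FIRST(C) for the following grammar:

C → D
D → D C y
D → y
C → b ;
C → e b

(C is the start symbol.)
{ 'b', 'e', 'y' }

FIRST sets of the other non-terminals involved (by the same procedure, iterated to a fixed point):
  FIRST(D) = { 'y' }

From C → D:
  - D is a non-terminal: add FIRST(D) \ {ε} = { 'y' }
    D is not nullable, so stop
From C → b ;:
  - b is a terminal: add 'b' and stop
From C → e b:
  - e is a terminal: add 'e' and stop

Collecting: FIRST(C) = { 'b', 'e', 'y' }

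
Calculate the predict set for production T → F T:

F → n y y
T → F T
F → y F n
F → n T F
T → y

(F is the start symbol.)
{ 'n', 'y' }

PREDICT(T → F T) = (FIRST(RHS) \ {ε}) ∪ (FOLLOW(T) if ε ∈ FIRST(RHS), i.e. RHS ⇒* ε)
FIRST(F) = { 'n', 'y' }
FIRST(F T) = { 'n', 'y' }
ε ∉ FIRST(F T), so FOLLOW(T) is not added.
PREDICT(T → F T) = { 'n', 'y' }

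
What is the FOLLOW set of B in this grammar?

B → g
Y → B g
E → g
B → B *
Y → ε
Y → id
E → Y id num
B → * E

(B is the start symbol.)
To compute FOLLOW(B), find every occurrence of B on a right-hand side N → α B β: add FIRST(β) \ {ε}, and if β is empty or nullable also add FOLLOW(N). Iterate to a fixed point.

B is the start symbol, so $ ∈ FOLLOW(B).
In Y → B g: B is followed by g, add FIRST(g) \ {ε} = { 'g' }
In B → B *: B is followed by '*', add FIRST('*') \ {ε} = { '*' }

Taking the union: FOLLOW(B) = { $, '*', 'g' }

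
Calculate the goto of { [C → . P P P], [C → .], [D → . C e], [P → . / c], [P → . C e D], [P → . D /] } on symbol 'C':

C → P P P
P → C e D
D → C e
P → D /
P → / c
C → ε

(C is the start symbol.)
GOTO(I, 'C') = CLOSURE({ [A → αX.β] : [A → α.Xβ] ∈ I, X = 'C' })

Items with dot before 'C', with the dot advanced:
  [D → . C e] → [D → C . e]
  [P → . C e D] → [P → C . e D]
Closure adds nothing (no advanced item has the dot before a non-terminal).

GOTO = { [D → C . e], [P → C . e D] }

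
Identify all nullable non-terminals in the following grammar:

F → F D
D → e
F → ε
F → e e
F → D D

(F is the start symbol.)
{ 'F' }

A non-terminal is nullable if it can derive ε (the empty string): either it has an ε-production, or it has a production whose right-hand side consists entirely of nullable non-terminals.

ε-productions: F → ε
So F is immediately nullable.
No further non-terminal can be added: every production for the remaining non-terminals contains a terminal or a non-nullable non-terminal.
Nullable = { 'F' }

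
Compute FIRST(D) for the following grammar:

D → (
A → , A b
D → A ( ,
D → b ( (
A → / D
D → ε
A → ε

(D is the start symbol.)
To compute FIRST(D), examine every production with D on the left-hand side, reading each right-hand side left to right until a non-nullable symbol is reached.

FIRST sets of the other non-terminals involved (by the same procedure, iterated to a fixed point):
  FIRST(A) = { ',', '/', ε }

From D → (:
  - '(' is a terminal: add '(' and stop
From D → A ( ,:
  - A is a non-terminal: add FIRST(A) \ {ε} = { ',', '/' }
    A is nullable, so continue to the next symbol
  - '(' is a terminal: add '(' and stop
From D → b ( (:
  - b is a terminal: add 'b' and stop
From D → ε:
  - ε-production, so ε ∈ FIRST(D)

Collecting: FIRST(D) = { '(', ',', '/', 'b', ε }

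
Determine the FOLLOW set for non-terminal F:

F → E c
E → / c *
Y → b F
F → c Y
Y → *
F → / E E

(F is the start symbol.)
{ $ }

To compute FOLLOW(F), find every occurrence of F on a right-hand side N → α F β: add FIRST(β) \ {ε}, and if β is empty or nullable also add FOLLOW(N). Iterate to a fixed point.

F is the start symbol, so $ ∈ FOLLOW(F).
In Y → b F: F is at the end, add FOLLOW(Y)

The FOLLOW sets referred to above (computed the same way, to a fixed point):
  FOLLOW(Y) = { $ }

Taking the union: FOLLOW(F) = { $ }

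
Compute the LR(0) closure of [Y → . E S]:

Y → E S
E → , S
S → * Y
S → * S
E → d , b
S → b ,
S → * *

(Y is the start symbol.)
{ [E → . , S], [E → . d , b], [Y → . E S] }

To compute CLOSURE, for each item [A → α.Bβ] where B is a non-terminal, add [B → .γ] for all productions B → γ; repeat for the newly added items until nothing changes.

Start with: [Y → . E S]
  [Y → . E S] has the dot before E: add [E → . , S], [E → . d , b]
No further items can be added.

CLOSURE = { [E → . , S], [E → . d , b], [Y → . E S] }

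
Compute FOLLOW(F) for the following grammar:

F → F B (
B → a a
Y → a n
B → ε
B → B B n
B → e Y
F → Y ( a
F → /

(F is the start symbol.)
{ $, '(', 'a', 'e', 'n' }

F is the start symbol, so $ ∈ FOLLOW(F).
In F → F B (: F is followed by B '(', add FIRST(B '(') \ {ε} = { '(', 'a', 'e', 'n' }

Taking the union: FOLLOW(F) = { $, '(', 'a', 'e', 'n' }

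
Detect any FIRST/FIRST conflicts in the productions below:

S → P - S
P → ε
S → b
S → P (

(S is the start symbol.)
A FIRST/FIRST conflict occurs when two productions N → α and N → β for the same non-terminal have FIRST(α) ∩ FIRST(β) ≠ ∅ (with ε ∈ FIRST of a nullable right-hand side, so two nullable alternatives also conflict).

FIRST sets of the non-terminals at (or reachable through a nullable prefix from) the front of some alternative:
  FIRST(P) = { ε }

Productions for S:
  S → P - S: FIRST = { '-' }
  S → b: FIRST = { 'b' }
  S → P (: FIRST = { '(' }
P has only one production, so no FIRST/FIRST conflict is possible there.

All alternatives of each non-terminal have pairwise disjoint FIRST sets.

Answer: No FIRST/FIRST conflicts.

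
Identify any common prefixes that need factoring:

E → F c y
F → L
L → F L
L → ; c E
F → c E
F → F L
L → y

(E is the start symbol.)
No, left-factoring is not needed

Left-factoring is needed when two productions for the same non-terminal
share a common prefix on the right-hand side.

Productions for F:
  F → L
  F → c E
  F → F L
Productions for L:
  L → F L
  L → ; c E
  L → y

No common prefixes found.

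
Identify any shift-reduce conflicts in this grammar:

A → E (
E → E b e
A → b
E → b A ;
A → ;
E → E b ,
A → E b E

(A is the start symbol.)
Yes — I4: [A → b .] vs [A → . ;]; I10: [A → E b E .] vs [E → E . b ,]

A shift-reduce conflict occurs when an LR(0) state has both:
  - a complete (reduce) item [A → α .] (dot at the end), and
  - a shift item [B → β . c γ] (dot before a terminal).

Augment with A' → A and build the canonical LR(0) collection (I0 = CLOSURE({[A' → . A]}), then GOTO on every symbol after a dot until no new states appear). It has 14 states:
  I0: { [A → . ;], [A → . E (], [A → . E b E], [A → . b], [A' → . A], [E → . E b ,], [E → . E b e], [E → . b A ;] }  — shift
  I1: { [A → ; .] }  — reduce
  I2: { [A' → A .] }  — accept
  I3: { [A → E . (], [A → E . b E], [E → E . b ,], [E → E . b e] }  — shift
  I4: { [A → . ;], [A → . E (], [A → . E b E], [A → . b], [A → b .], [E → . E b ,], [E → . E b e], [E → . b A ;], [E → b . A ;] }  — shift, reduce
  I5: { [E → b A . ;] }  — shift
  I6: { [E → b A ; .] }  — reduce
  I7: { [A → E ( .] }  — reduce
  I8: { [A → E b . E], [E → . E b ,], [E → . E b e], [E → . b A ;], [E → E b . ,], [E → E b . e] }  — shift
  I9: { [E → E b , .] }  — reduce
  I10: { [A → E b E .], [E → E . b ,], [E → E . b e] }  — shift, reduce
  I11: { [A → . ;], [A → . E (], [A → . E b E], [A → . b], [E → . E b ,], [E → . E b e], [E → . b A ;], [E → b . A ;] }  — shift
  I12: { [E → E b e .] }  — reduce
  I13: { [E → E b . ,], [E → E b . e] }  — shift

I4 contains reduce item [A → b .] and shift items [A → . ;], [A → . b], [E → . b A ;] — shift-reduce conflict.
I10 contains reduce item [A → E b E .] and shift items [E → E . b ,], [E → E . b e] — shift-reduce conflict.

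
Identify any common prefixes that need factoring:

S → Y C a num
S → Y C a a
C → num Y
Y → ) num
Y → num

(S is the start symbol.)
Left-factoring is needed when two productions for the same non-terminal
share a common prefix on the right-hand side.

Productions for S:
  S → Y C a num
  S → Y C a a
Productions for Y:
  Y → ) num
  Y → num

Found common prefix 'Y C a' in productions for S

Answer: Yes, S has productions with common prefix 'Y C a'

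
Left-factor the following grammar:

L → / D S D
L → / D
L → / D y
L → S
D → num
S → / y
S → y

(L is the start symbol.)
Left-factoring transforms A → αβ₁ | αβ₂ into A → αA' and A' → β₁ | β₂
(α is the longest common prefix among the alternatives). Repeat until
no nonterminal has two alternatives with a common prefix.

Round 1: L has alternatives sharing prefix '/ D'. Introduce L': L → / D L'
  Add: L' → S D
  Add: L' → ε
  Add: L' → y

No remaining common prefixes — done.

Resulting grammar:
L → / D L'
L' → S D
L' → ε
L' → y
L → S
D → num
S → / y
S → y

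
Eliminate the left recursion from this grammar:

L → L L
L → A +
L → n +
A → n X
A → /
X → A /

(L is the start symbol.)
L → A + L'
L → n + L'
L' → L L'
L' → ε
A → n X
A → /
X → A /

L is directly left-recursive. The standard transformation for
  A → A α₁ | ... | A α_m | β₁ | ... | β_n
is
  A  → β₁ A' | ... | β_n A'
  A' → α₁ A' | ... | α_m A' | ε

L → A + becomes L → A + L'
L → n + becomes L → n + L'
L → L L becomes L' → L L'
Add L' → ε

Productions for other non-terminals are unchanged:
  A → n X
  A → /
  X → A /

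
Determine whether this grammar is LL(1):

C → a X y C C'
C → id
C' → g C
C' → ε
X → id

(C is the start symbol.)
A grammar is LL(1) if for each non-terminal N with multiple productions, the predict sets of those productions are pairwise disjoint, where PREDICT(N → α) = (FIRST(α) \ {ε}) ∪ (FOLLOW(N) if α ⇒* ε).

Relevant sets:
  FOLLOW(C') = { $, 'g' }

For C:
  PREDICT(C → a X y C C') = { 'a' }
  PREDICT(C → id) = { 'id' }
For C':
  PREDICT(C' → g C) = { 'g' }
  PREDICT(C' → ε) = { $, 'g' }
X has a single production, so nothing to check there.

Conflict found: Predict set conflict for C': { 'g' }
The grammar is NOT LL(1).

Answer: No. Predict set conflict for C': { 'g' }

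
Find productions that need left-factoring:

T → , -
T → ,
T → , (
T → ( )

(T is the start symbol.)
Left-factoring is needed when two productions for the same non-terminal
share a common prefix on the right-hand side.

Productions for T:
  T → , -
  T → ,
  T → , (
  T → ( )

Found common prefix ',' in productions for T

Answer: Yes, T has productions with common prefix ','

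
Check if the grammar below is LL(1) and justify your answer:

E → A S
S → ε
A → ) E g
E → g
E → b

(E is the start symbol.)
A grammar is LL(1) if for each non-terminal N with multiple productions, the predict sets of those productions are pairwise disjoint, where PREDICT(N → α) = (FIRST(α) \ {ε}) ∪ (FOLLOW(N) if α ⇒* ε).

Relevant sets:
  FIRST(A) = { ')' }

For E:
  PREDICT(E → A S) = { ')' }
  PREDICT(E → g) = { 'g' }
  PREDICT(E → b) = { 'b' }
S, A have a single production, so nothing to check there.

All predict sets are disjoint. The grammar IS LL(1).

Answer: Yes, the grammar is LL(1).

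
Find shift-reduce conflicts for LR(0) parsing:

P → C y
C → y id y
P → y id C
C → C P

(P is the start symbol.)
A shift-reduce conflict occurs when an LR(0) state has both:
  - a complete (reduce) item [A → α .] (dot at the end), and
  - a shift item [B → β . c γ] (dot before a terminal).

Augment with P' → P and build the canonical LR(0) collection (I0 = CLOSURE({[P' → . P]}), then GOTO on every symbol after a dot until no new states appear). It has 11 states:
  I0: { [C → . C P], [C → . y id y], [P → . C y], [P → . y id C], [P' → . P] }  — shift
  I1: { [C → . C P], [C → . y id y], [C → C . P], [P → . C y], [P → . y id C], [P → C . y] }  — shift
  I2: { [P' → P .] }  — accept
  I3: { [C → y . id y], [P → y . id C] }  — shift
  I4: { [C → . C P], [C → . y id y], [C → y id . y], [P → y id . C] }  — shift
  I5: { [C → . C P], [C → . y id y], [C → C . P], [P → . C y], [P → . y id C], [P → y id C .] }  — shift, reduce
  I6: { [C → y . id y], [C → y id y .] }  — shift, reduce
  I7: { [C → y id . y] }  — shift
  I8: { [C → y id y .] }  — reduce
  I9: { [C → C P .] }  — reduce
  I10: { [C → y . id y], [P → C y .], [P → y . id C] }  — shift, reduce

I5 contains reduce item [P → y id C .] and shift items [C → . y id y], [P → . y id C] — shift-reduce conflict.
I6 contains reduce item [C → y id y .] and shift item [C → y . id y] — shift-reduce conflict.
I10 contains reduce item [P → C y .] and shift items [C → y . id y], [P → y . id C] — shift-reduce conflict.

Answer: Yes — I5: [P → y id C .] vs [C → . y id y]; I6: [C → y id y .] vs [C → y . id y]; I10: [P → C y .] vs [C → y . id y]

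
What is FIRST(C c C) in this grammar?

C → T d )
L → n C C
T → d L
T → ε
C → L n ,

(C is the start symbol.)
FIRST sets of the non-terminals involved (from the grammar, by fixed-point iteration):
  FIRST(C) = { 'd', 'n' }

To compute FIRST(C c C), process the symbols left to right:
Symbol C is a non-terminal. Add FIRST(C) \ {ε} = { 'd', 'n' }
C is not nullable (ε ∉ FIRST(C)), so stop here.
FIRST(C c C) = { 'd', 'n' }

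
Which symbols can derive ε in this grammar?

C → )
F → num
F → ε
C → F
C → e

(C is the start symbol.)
A non-terminal is nullable if it can derive ε (the empty string): either it has an ε-production, or it has a production whose right-hand side consists entirely of nullable non-terminals.

ε-productions: F → ε
So F is immediately nullable.
C → F: every symbol on the right is nullable, so C is nullable too.
Every non-terminal is now nullable.
Nullable = { 'C', 'F' }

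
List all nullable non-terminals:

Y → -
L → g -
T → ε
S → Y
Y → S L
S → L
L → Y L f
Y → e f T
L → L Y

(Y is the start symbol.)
{ 'T' }

ε-productions: T → ε
So T is immediately nullable.
No further non-terminal can be added: every production for the remaining non-terminals contains a terminal or a non-nullable non-terminal.
Nullable = { 'T' }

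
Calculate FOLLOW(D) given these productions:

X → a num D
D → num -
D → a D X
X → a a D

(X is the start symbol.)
{ $, 'a' }

To compute FOLLOW(D), find every occurrence of D on a right-hand side N → α D β: add FIRST(β) \ {ε}, and if β is empty or nullable also add FOLLOW(N). Iterate to a fixed point.

In X → a num D: D is at the end, add FOLLOW(X)
In D → a D X: D is followed by X, add FIRST(X) \ {ε} = { 'a' }
In X → a a D: D is at the end, add FOLLOW(X)

The FOLLOW sets referred to above (computed the same way, to a fixed point):
  FOLLOW(X) = { $, 'a' }

Taking the union: FOLLOW(D) = { $, 'a' }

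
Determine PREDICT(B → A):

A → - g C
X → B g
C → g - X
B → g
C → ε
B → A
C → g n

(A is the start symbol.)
{ '-' }

PREDICT(B → A) = (FIRST(RHS) \ {ε}) ∪ (FOLLOW(B) if ε ∈ FIRST(RHS), i.e. RHS ⇒* ε)
FIRST(A) = { '-' }
FIRST(A) = { '-' }
ε ∉ FIRST(A), so FOLLOW(B) is not added.
PREDICT(B → A) = { '-' }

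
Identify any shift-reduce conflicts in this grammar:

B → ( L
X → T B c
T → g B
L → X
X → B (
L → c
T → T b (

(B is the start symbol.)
No shift-reduce conflicts

Augment with B' → B and build the canonical LR(0) collection (I0 = CLOSURE({[B' → . B]}), then GOTO on every symbol after a dot until no new states appear). It has 15 states:
  I0: { [B → . ( L], [B' → . B] }  — shift
  I1: { [B → ( . L], [B → . ( L], [L → . X], [L → . c], [T → . T b (], [T → . g B], [X → . B (], [X → . T B c] }  — shift
  I2: { [B' → B .] }  — accept
  I3: { [X → B . (] }  — shift
  I4: { [B → ( L .] }  — reduce
  I5: { [B → . ( L], [T → T . b (], [X → T . B c] }  — shift
  I6: { [L → X .] }  — reduce
  I7: { [L → c .] }  — reduce
  I8: { [B → . ( L], [T → g . B] }  — shift
  I9: { [T → g B .] }  — reduce
  I10: { [X → T B . c] }  — shift
  I11: { [T → T b . (] }  — shift
  I12: { [T → T b ( .] }  — reduce
  I13: { [X → T B c .] }  — reduce
  I14: { [X → B ( .] }  — reduce

No state contains both a complete item and a shift item.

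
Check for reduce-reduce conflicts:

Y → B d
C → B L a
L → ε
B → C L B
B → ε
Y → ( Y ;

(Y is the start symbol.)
Yes — I6: [B → C L B .] vs [L → .]

A reduce-reduce conflict occurs when an LR(0) state has two complete items [A → α .] and [B → β .] — both call for a reduction, and with no lookahead the parser cannot choose between them.

Augment with Y' → Y and build the canonical LR(0) collection (I0 = CLOSURE({[Y' → . Y]}), then GOTO on every symbol after a dot until no new states appear). It has 12 states:
  I0: { [B → . C L B], [B → .], [C → . B L a], [Y → . ( Y ;], [Y → . B d], [Y' → . Y] }  — shift, reduce
  I1: { [B → . C L B], [B → .], [C → . B L a], [Y → ( . Y ;], [Y → . ( Y ;], [Y → . B d] }  — shift, reduce
  I2: { [C → B . L a], [L → .], [Y → B . d] }  — shift, reduce
  I3: { [B → C . L B], [L → .] }  — reduce
  I4: { [Y' → Y .] }  — accept
  I5: { [B → . C L B], [B → .], [B → C L . B], [C → . B L a] }  — reduce
  I6: { [B → C L B .], [C → B . L a], [L → .] }  — 2 reduces
  I7: { [C → B L . a] }  — shift
  I8: { [C → B L a .] }  — reduce
  I9: { [Y → B d .] }  — reduce
  I10: { [Y → ( Y . ;] }  — shift
  I11: { [Y → ( Y ; .] }  — reduce

I6 contains complete items [B → C L B .], [L → .] — reduce-reduce conflict.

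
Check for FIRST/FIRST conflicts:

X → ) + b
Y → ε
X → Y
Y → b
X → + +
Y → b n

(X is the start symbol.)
A FIRST/FIRST conflict occurs when two productions N → α and N → β for the same non-terminal have FIRST(α) ∩ FIRST(β) ≠ ∅ (with ε ∈ FIRST of a nullable right-hand side, so two nullable alternatives also conflict).

FIRST sets of the non-terminals at (or reachable through a nullable prefix from) the front of some alternative:
  FIRST(Y) = { 'b', ε }

Productions for X:
  X → ) + b: FIRST = { ')' }
  X → Y: FIRST = { 'b', ε }
  X → + +: FIRST = { '+' }
Productions for Y:
  Y → ε: FIRST = { ε }
  Y → b: FIRST = { 'b' }
  Y → b n: FIRST = { 'b' }

Conflict for Y: Y → b and Y → b n
  Overlap: { 'b' }

Answer: Yes. Y → b / Y → b n on { 'b' }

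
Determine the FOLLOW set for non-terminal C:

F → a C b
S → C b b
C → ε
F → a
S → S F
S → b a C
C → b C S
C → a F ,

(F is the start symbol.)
To compute FOLLOW(C), find every occurrence of C on a right-hand side N → α C β: add FIRST(β) \ {ε}, and if β is empty or nullable also add FOLLOW(N). Iterate to a fixed point.

In F → a C b: C is followed by b, add FIRST(b) \ {ε} = { 'b' }
In S → C b b: C is followed by b b, add FIRST(b b) \ {ε} = { 'b' }
In S → b a C: C is at the end, add FOLLOW(S)
In C → b C S: C is followed by S, add FIRST(S) \ {ε} = { 'a', 'b' }

The FOLLOW sets referred to above (computed the same way, to a fixed point):
  FOLLOW(S) = { 'a', 'b' }

Taking the union: FOLLOW(C) = { 'a', 'b' }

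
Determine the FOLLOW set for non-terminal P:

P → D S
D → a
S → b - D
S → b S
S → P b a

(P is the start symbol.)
To compute FOLLOW(P), find every occurrence of P on a right-hand side N → α P β: add FIRST(β) \ {ε}, and if β is empty or nullable also add FOLLOW(N). Iterate to a fixed point.

P is the start symbol, so $ ∈ FOLLOW(P).
In S → P b a: P is followed by b a, add FIRST(b a) \ {ε} = { 'b' }

Taking the union: FOLLOW(P) = { $, 'b' }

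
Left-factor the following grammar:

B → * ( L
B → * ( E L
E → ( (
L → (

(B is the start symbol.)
B → * ( B'
B' → L
B' → E L
E → ( (
L → (

Left-factoring transforms A → αβ₁ | αβ₂ into A → αA' and A' → β₁ | β₂
(α is the longest common prefix among the alternatives). Repeat until
no nonterminal has two alternatives with a common prefix.

Round 1: B has alternatives sharing prefix '* ('. Introduce B': B → * ( B'
  Add: B' → L
  Add: B' → E L

No remaining common prefixes — done.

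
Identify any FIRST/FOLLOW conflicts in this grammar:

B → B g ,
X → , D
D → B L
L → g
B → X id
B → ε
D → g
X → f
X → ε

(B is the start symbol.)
Nullable non-terminals: B, X.
FIRST sets used below: FIRST(B) = { ',', 'f', 'g', 'id', ε }, FIRST(X) = { ',', 'f', ε }

B: nullable alternative(s) B → ε; FOLLOW(B) = { $, 'g' }
  B → B g ,: FIRST \ {ε} = { ',', 'f', 'g', 'id' } — overlaps FOLLOW(B) on { 'g' }: CONFLICT
  B → X id: FIRST \ {ε} = { ',', 'f', 'id' } — disjoint from FOLLOW(B)
  B → ε: FIRST \ {ε} = { } — this is the only nullable alternative, skip

X: nullable alternative(s) X → ε; FOLLOW(X) = { 'id' }
  X → , D: FIRST \ {ε} = { ',' } — disjoint from FOLLOW(X)
  X → f: FIRST \ {ε} = { 'f' } — disjoint from FOLLOW(X)
  X → ε: FIRST \ {ε} = { } — this is the only nullable alternative, skip

D, L have no nullable alternative, so no FIRST/FOLLOW check is needed there.

So the grammar has 1 FIRST/FOLLOW conflict (marked CONFLICT above).

Answer: Yes. B → B g ',' with FOLLOW(B) on { 'g' }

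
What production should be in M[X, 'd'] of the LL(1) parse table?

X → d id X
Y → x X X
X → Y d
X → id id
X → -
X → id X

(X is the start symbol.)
X → d id X

To find M[X, 'd'], we find productions for X where 'd' is in the predict set (PREDICT(N → α) = (FIRST(α) \ {ε}) ∪ (FOLLOW(N) if α ⇒* ε)).

Relevant sets:
  FIRST(Y) = { 'x' }

X → d id X: PREDICT = { 'd' }
  'd' is in predict set, so this production goes in M[X, 'd']
X → Y d: PREDICT = { 'x' }
X → id id: PREDICT = { 'id' }
X → -: PREDICT = { '-' }
X → id X: PREDICT = { 'id' }

M[X, 'd'] = X → d id X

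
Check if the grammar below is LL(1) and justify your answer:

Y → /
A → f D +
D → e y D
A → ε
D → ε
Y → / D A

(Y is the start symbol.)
Relevant sets:
  FOLLOW(A) = { $ }
  FOLLOW(D) = { $, '+', 'f' }

For Y:
  PREDICT(Y → '/') = { '/' }
  PREDICT(Y → '/' D A) = { '/' }
For A:
  PREDICT(A → f D '+') = { 'f' }
  PREDICT(A → ε) = { $ }
For D:
  PREDICT(D → e y D) = { 'e' }
  PREDICT(D → ε) = { $, '+', 'f' }

Conflict found: Predict set conflict for Y: { '/' }
The grammar is NOT LL(1).

Answer: No. Predict set conflict for Y: { '/' }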